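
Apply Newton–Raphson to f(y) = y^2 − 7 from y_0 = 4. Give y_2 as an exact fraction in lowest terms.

f'(y) = 2y.
f(4) = 9, f'(4) = 8, so y_1 = 4 − 9/8 = 23/8.
f(23/8) = 81/64, f'(23/8) = 23/4, so y_2 = (23/8) − (81/64)/(23/4) = 977/368.

977/368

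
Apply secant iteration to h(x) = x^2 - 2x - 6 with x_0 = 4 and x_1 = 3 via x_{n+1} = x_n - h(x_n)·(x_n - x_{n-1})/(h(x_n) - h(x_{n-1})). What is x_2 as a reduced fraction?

18/5

h(4) = 2, h(3) = -3. x_2 = 3 - (-3)·(3 - 4)/((-3) - 2) = 18/5.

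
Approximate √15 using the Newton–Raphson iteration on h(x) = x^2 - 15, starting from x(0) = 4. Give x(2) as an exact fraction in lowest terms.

1921/496

h'(x) = 2x.
h(4) = 1, h'(4) = 8, so x(1) = 4 - 1/8 = 31/8.
h(31/8) = 1/64, h'(31/8) = 31/4, so x(2) = (31/8) - (1/64)/(31/4) = 1921/496.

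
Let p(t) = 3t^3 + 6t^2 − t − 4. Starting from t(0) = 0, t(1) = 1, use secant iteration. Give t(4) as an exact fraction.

82573/106157

p(0) = −4, p(1) = 4. t(2) = 1 − 4·(1 − 0)/(4 − (−4)) = 1/2.
p(1) = 4, p(1/2) = −21/8. t(3) = (1/2) − (−21/8)·((1/2) − 1)/((−21/8) − 4) = 37/53.
p(1/2) = −21/8, p(37/53) = −112140/148877. t(4) = (37/53) − (−112140/148877)·((37/53) − (1/2))/((−112140/148877) − (−21/8)) = 82573/106157.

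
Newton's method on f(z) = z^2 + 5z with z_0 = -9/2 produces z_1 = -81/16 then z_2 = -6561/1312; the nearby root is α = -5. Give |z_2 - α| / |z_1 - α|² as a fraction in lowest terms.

8/41

z_1 - α = -81/16 - (-5) = -81/16 + 5 = -1/16, so |z_1 - α| = 1/16.
z_2 - α = -6561/1312 - (-5) = -6561/1312 + 5 = -1/1312, so |z_2 - α| = 1/1312.
|z_1 - α|² = 1/256.
Ratio = (1/1312) / (1/256) = 8/41.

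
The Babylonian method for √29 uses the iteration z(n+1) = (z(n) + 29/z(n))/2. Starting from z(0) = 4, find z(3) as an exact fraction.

30095761/5588640

z(1) = (4 + 29/4)/2 = 45/8.
z(2) = (45/8 + 29/(45/8))/2 = 3881/720.
z(3) = (3881/720 + 29/(3881/720))/2 = 30095761/5588640.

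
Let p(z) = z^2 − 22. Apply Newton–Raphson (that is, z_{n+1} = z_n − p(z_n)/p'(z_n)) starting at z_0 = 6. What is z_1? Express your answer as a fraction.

29/6

p'(z) = 2z.
p(6) = 14, p'(6) = 12, so z_1 = 6 − 14/12 = 29/6.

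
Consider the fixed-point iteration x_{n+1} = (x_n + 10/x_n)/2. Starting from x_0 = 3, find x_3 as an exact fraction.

x_1 = (3 + 10/3)/2 = 19/6.
x_2 = (19/6 + 10/(19/6))/2 = 721/228.
x_3 = (721/228 + 10/(721/228))/2 = 1039681/328776.

1039681/328776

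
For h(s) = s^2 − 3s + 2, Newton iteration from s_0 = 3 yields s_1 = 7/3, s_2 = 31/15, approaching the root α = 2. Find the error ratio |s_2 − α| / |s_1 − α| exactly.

1/5

s_1 − α = 7/3 − 2 = 1/3, so |s_1 − α| = 1/3.
s_2 − α = 31/15 − 2 = 1/15, so |s_2 − α| = 1/15.
Ratio = (1/15) / (1/3) = 1/5.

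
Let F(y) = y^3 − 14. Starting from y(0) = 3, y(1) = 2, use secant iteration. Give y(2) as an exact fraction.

44/19

F(3) = 13, F(2) = −6. y(2) = 2 − (−6)·(2 − 3)/((−6) − 13) = 44/19.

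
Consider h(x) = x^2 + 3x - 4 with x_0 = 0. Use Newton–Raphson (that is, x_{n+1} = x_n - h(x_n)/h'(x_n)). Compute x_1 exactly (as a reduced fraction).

4/3

h'(x) = 2x + 3.
h(0) = -4, h'(0) = 3, so x_1 = 0 - (-4)/3 = 4/3.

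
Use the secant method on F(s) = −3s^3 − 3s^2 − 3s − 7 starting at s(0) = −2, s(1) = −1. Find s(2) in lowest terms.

−19/15

F(−2) = 11, F(−1) = −4. s(2) = (−1) − (−4)·((−1) − (−2))/((−4) − 11) = −19/15.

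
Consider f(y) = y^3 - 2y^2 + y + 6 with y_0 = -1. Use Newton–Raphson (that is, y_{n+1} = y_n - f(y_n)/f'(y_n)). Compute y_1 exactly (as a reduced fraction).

-5/4

f'(y) = 3y^2 - 4y + 1.
f(-1) = 2, f'(-1) = 8, so y_1 = (-1) - 2/8 = -5/4.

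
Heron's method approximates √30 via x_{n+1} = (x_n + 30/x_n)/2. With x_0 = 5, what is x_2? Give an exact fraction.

241/44

x_1 = (5 + 30/5)/2 = 11/2.
x_2 = (11/2 + 30/(11/2))/2 = 241/44.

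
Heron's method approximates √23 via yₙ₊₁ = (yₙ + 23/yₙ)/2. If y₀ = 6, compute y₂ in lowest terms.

6793/1416

y₁ = (6 + 23/6)/2 = 59/12.
y₂ = (59/12 + 23/(59/12))/2 = 6793/1416.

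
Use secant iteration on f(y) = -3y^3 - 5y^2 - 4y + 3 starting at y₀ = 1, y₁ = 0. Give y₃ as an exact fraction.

f(1) = -9, f(0) = 3. y₂ = 0 - 3·(0 - 1)/(3 - (-9)) = 1/4.
f(0) = 3, f(1/4) = 105/64. y₃ = (1/4) - (105/64)·((1/4) - 0)/((105/64) - 3) = 16/29.

16/29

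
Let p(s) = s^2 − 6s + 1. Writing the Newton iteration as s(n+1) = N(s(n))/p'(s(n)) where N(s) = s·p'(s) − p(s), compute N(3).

8

p'(s) = 2s − 6.
N(s) = s·p'(s) − p(s) = s·(2s − 6) − (s^2 − 6s + 1) = s^2 − 1.
N(3) = 8.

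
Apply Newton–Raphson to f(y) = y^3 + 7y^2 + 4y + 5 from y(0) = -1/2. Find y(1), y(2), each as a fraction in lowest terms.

y(1) = 14/9, y(2) = 14191/24084

f'(y) = 3y^2 + 14y + 4.
f(-1/2) = 37/8, f'(-1/2) = -9/4, so y(1) = (-1/2) - (37/8)/(-9/4) = 14/9.
f(14/9) = 23273/729, f'(14/9) = 892/27, so y(2) = (14/9) - (23273/729)/(892/27) = 14191/24084.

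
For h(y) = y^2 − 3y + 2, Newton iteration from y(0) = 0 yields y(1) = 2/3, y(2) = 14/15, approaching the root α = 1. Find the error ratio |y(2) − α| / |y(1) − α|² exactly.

3/5

y(1) − α = 2/3 − 1 = −1/3, so |y(1) − α| = 1/3.
y(2) − α = 14/15 − 1 = −1/15, so |y(2) − α| = 1/15.
|y(1) − α|² = 1/9.
Ratio = (1/15) / (1/9) = 3/5.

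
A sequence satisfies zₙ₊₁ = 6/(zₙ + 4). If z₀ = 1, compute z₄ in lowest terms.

201/173

z₁ = 6/(1 + 4) = 6/5.
z₂ = 6/(6/5 + 4) = 15/13.
z₃ = 6/(15/13 + 4) = 78/67.
z₄ = 6/(78/67 + 4) = 201/173.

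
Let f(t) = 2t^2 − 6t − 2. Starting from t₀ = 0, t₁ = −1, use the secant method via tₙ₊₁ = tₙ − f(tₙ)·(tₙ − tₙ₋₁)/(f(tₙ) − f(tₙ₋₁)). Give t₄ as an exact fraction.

−73/241

f(0) = −2, f(−1) = 6. t₂ = (−1) − 6·((−1) − 0)/(6 − (−2)) = −1/4.
f(−1) = 6, f(−1/4) = −3/8. t₃ = (−1/4) − (−3/8)·((−1/4) − (−1))/((−3/8) − 6) = −5/17.
f(−1/4) = −3/8, f(−5/17) = −18/289. t₄ = (−5/17) − (−18/289)·((−5/17) − (−1/4))/((−18/289) − (−3/8)) = −73/241.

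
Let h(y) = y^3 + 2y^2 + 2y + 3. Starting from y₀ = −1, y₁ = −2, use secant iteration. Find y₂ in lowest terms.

−5/3

h(−1) = 2, h(−2) = −1. y₂ = (−2) − (−1)·((−2) − (−1))/((−1) − 2) = −5/3.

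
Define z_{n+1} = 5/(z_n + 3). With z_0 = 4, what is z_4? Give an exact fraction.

565/469

z_1 = 5/(4 + 3) = 5/7.
z_2 = 5/(5/7 + 3) = 35/26.
z_3 = 5/(35/26 + 3) = 130/113.
z_4 = 5/(130/113 + 3) = 565/469.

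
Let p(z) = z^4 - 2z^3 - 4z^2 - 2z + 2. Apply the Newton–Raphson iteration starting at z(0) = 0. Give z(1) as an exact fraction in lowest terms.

1

p'(z) = 4z^3 - 6z^2 - 8z - 2.
p(0) = 2, p'(0) = -2, so z(1) = 0 - 2/(-2) = 1.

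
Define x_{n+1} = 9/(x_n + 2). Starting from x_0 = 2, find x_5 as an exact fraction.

x_1 = 9/(2 + 2) = 9/4.
x_2 = 9/(9/4 + 2) = 36/17.
x_3 = 9/(36/17 + 2) = 153/70.
x_4 = 9/(153/70 + 2) = 630/293.
x_5 = 9/(630/293 + 2) = 2637/1216.

2637/1216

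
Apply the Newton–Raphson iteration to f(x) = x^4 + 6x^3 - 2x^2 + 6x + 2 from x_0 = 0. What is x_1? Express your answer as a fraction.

f'(x) = 4x^3 + 18x^2 - 4x + 6.
f(0) = 2, f'(0) = 6, so x_1 = 0 - 2/6 = -1/3.

-1/3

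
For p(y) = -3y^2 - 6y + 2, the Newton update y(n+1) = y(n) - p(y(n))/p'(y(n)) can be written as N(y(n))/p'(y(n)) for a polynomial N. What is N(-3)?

-29

p'(y) = -6y - 6.
N(y) = y·p'(y) - p(y) = y·(-6y - 6) - (-3y^2 - 6y + 2) = -3y^2 - 2.
N(-3) = -29.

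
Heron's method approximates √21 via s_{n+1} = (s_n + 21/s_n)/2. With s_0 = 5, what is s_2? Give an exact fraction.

527/115

s_1 = (5 + 21/5)/2 = 23/5.
s_2 = (23/5 + 21/(23/5))/2 = 527/115.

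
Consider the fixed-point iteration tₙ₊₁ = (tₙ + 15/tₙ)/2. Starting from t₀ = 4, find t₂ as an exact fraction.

t₁ = (4 + 15/4)/2 = 31/8.
t₂ = (31/8 + 15/(31/8))/2 = 1921/496.

1921/496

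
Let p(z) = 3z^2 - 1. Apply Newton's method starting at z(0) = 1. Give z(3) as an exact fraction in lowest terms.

97/168

p'(z) = 6z.
p(1) = 2, p'(1) = 6, so z(1) = 1 - 2/6 = 2/3.
p(2/3) = 1/3, p'(2/3) = 4, so z(2) = (2/3) - (1/3)/4 = 7/12.
p(7/12) = 1/48, p'(7/12) = 7/2, so z(3) = (7/12) - (1/48)/(7/2) = 97/168.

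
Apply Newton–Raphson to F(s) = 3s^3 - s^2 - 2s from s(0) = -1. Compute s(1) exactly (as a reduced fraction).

F'(s) = 9s^2 - 2s - 2.
F(-1) = -2, F'(-1) = 9, so s(1) = (-1) - (-2)/9 = -7/9.

-7/9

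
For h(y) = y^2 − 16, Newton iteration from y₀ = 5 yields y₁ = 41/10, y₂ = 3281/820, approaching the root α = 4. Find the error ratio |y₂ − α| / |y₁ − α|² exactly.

5/41

y₁ − α = 41/10 − 4 = 1/10, so |y₁ − α| = 1/10.
y₂ − α = 3281/820 − 4 = 1/820, so |y₂ − α| = 1/820.
|y₁ − α|² = 1/100.
Ratio = (1/820) / (1/100) = 5/41.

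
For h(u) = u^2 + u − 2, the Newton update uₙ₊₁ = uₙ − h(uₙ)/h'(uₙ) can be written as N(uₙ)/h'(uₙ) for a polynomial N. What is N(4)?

h'(u) = 2u + 1.
N(u) = u·h'(u) − h(u) = u·(2u + 1) − (u^2 + u − 2) = u^2 + 2.
N(4) = 18.

18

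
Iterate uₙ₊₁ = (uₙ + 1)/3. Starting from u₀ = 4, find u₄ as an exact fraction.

u₁ = (4 + 1)/3 = 5/3.
u₂ = ((5/3) + 1)/3 = 8/9.
u₃ = ((8/9) + 1)/3 = 17/27.
u₄ = ((17/27) + 1)/3 = 44/81.

44/81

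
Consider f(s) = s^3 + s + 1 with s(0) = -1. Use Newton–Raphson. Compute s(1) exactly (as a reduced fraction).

f'(s) = 3s^2 + 1.
f(-1) = -1, f'(-1) = 4, so s(1) = (-1) - (-1)/4 = -3/4.

-3/4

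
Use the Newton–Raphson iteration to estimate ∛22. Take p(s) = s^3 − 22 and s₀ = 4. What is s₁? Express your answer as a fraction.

25/8

p'(s) = 3s^2.
p(4) = 42, p'(4) = 48, so s₁ = 4 − 42/48 = 25/8.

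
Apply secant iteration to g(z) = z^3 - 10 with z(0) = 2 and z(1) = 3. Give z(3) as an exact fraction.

15250/7129

g(2) = -2, g(3) = 17. z(2) = 3 - 17·(3 - 2)/(17 - (-2)) = 40/19.
g(3) = 17, g(40/19) = -4590/6859. z(3) = (40/19) - (-4590/6859)·((40/19) - 3)/((-4590/6859) - 17) = 15250/7129.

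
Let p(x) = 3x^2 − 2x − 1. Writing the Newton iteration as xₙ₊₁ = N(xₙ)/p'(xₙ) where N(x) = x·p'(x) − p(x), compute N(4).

49

p'(x) = 6x − 2.
N(x) = x·p'(x) − p(x) = x·(6x − 2) − (3x^2 − 2x − 1) = 3x^2 + 1.
N(4) = 49.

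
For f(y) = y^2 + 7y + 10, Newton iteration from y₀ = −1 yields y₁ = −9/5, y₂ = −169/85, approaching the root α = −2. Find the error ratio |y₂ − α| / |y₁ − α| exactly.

y₁ − α = −9/5 − (−2) = −9/5 + 2 = 1/5, so |y₁ − α| = 1/5.
y₂ − α = −169/85 − (−2) = −169/85 + 2 = 1/85, so |y₂ − α| = 1/85.
Ratio = (1/85) / (1/5) = 1/17.

1/17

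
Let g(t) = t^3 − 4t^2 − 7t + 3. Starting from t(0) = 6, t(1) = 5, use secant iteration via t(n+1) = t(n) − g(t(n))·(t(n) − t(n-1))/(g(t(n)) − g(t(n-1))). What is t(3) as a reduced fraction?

35835/6847

g(6) = 33, g(5) = −7. t(2) = 5 − (−7)·(5 − 6)/((−7) − 33) = 207/40.
g(5) = −7, g(207/40) = −112497/64000. t(3) = (207/40) − (−112497/64000)·((207/40) − 5)/((−112497/64000) − (−7)) = 35835/6847.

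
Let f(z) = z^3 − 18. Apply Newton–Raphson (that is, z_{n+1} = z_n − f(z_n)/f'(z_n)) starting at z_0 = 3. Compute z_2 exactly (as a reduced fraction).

755/288

f'(z) = 3z^2.
f(3) = 9, f'(3) = 27, so z_1 = 3 − 9/27 = 8/3.
f(8/3) = 26/27, f'(8/3) = 64/3, so z_2 = (8/3) − (26/27)/(64/3) = 755/288.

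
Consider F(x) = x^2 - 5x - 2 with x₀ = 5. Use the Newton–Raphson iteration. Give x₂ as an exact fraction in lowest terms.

F'(x) = 2x - 5.
F(5) = -2, F'(5) = 5, so x₁ = 5 - (-2)/5 = 27/5.
F(27/5) = 4/25, F'(27/5) = 29/5, so x₂ = (27/5) - (4/25)/(29/5) = 779/145.

779/145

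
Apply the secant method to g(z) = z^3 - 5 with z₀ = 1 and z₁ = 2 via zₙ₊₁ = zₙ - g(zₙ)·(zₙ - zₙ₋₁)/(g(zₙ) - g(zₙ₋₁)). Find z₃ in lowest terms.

265/157

g(1) = -4, g(2) = 3. z₂ = 2 - 3·(2 - 1)/(3 - (-4)) = 11/7.
g(2) = 3, g(11/7) = -384/343. z₃ = (11/7) - (-384/343)·((11/7) - 2)/((-384/343) - 3) = 265/157.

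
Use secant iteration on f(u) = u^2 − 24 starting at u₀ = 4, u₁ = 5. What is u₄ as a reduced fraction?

f(4) = −8, f(5) = 1. u₂ = 5 − 1·(5 − 4)/(1 − (−8)) = 44/9.
f(5) = 1, f(44/9) = −8/81. u₃ = (44/9) − (−8/81)·((44/9) − 5)/((−8/81) − 1) = 436/89.
f(44/9) = −8/81, f(436/89) = −8/7921. u₄ = (436/89) − (−8/7921)·((436/89) − (44/9))/((−8/7921) − (−8/81)) = 4801/980.

4801/980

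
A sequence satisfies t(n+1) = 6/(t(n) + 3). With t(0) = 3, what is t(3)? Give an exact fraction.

4/3

t(1) = 6/(3 + 3) = 1.
t(2) = 6/(1 + 3) = 3/2.
t(3) = 6/(3/2 + 3) = 4/3.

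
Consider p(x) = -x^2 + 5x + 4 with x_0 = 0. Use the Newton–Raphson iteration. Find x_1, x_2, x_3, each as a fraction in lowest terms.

p'(x) = -2x + 5.
p(0) = 4, p'(0) = 5, so x_1 = 0 - 4/5 = -4/5.
p(-4/5) = -16/25, p'(-4/5) = 33/5, so x_2 = (-4/5) - (-16/25)/(33/5) = -116/165.
p(-116/165) = -256/27225, p'(-116/165) = 1057/165, so x_3 = (-116/165) - (-256/27225)/(1057/165) = -122356/174405.

x_1 = -4/5, x_2 = -116/165, x_3 = -122356/174405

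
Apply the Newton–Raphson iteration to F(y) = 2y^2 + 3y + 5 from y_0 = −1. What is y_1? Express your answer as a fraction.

3

F'(y) = 4y + 3.
F(−1) = 4, F'(−1) = −1, so y_1 = (−1) − 4/(−1) = 3.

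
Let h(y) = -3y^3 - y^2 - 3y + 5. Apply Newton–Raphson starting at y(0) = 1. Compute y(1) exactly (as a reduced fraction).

6/7

h'(y) = -9y^2 - 2y - 3.
h(1) = -2, h'(1) = -14, so y(1) = 1 - (-2)/(-14) = 6/7.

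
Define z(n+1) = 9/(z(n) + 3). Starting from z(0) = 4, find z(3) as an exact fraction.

30/17

z(1) = 9/(4 + 3) = 9/7.
z(2) = 9/(9/7 + 3) = 21/10.
z(3) = 9/(21/10 + 3) = 30/17.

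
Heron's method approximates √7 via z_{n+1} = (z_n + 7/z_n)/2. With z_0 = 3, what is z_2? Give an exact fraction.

z_1 = (3 + 7/3)/2 = 8/3.
z_2 = (8/3 + 7/(8/3))/2 = 127/48.

127/48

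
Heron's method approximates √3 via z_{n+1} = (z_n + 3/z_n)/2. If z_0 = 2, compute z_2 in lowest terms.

z_1 = (2 + 3/2)/2 = 7/4.
z_2 = (7/4 + 3/(7/4))/2 = 97/56.

97/56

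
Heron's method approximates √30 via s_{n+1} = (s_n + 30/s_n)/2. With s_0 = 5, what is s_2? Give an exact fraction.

s_1 = (5 + 30/5)/2 = 11/2.
s_2 = (11/2 + 30/(11/2))/2 = 241/44.

241/44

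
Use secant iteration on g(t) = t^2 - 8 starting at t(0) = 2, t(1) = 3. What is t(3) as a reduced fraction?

g(2) = -4, g(3) = 1. t(2) = 3 - 1·(3 - 2)/(1 - (-4)) = 14/5.
g(3) = 1, g(14/5) = -4/25. t(3) = (14/5) - (-4/25)·((14/5) - 3)/((-4/25) - 1) = 82/29.

82/29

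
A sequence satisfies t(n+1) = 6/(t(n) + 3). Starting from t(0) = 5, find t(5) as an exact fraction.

t(1) = 6/(5 + 3) = 3/4.
t(2) = 6/(3/4 + 3) = 8/5.
t(3) = 6/(8/5 + 3) = 30/23.
t(4) = 6/(30/23 + 3) = 46/33.
t(5) = 6/(46/33 + 3) = 198/145.

198/145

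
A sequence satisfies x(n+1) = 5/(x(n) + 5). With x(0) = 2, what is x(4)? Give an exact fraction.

x(1) = 5/(2 + 5) = 5/7.
x(2) = 5/(5/7 + 5) = 7/8.
x(3) = 5/(7/8 + 5) = 40/47.
x(4) = 5/(40/47 + 5) = 47/55.

47/55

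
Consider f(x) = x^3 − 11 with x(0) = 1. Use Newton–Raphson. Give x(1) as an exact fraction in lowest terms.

f'(x) = 3x^2.
f(1) = −10, f'(1) = 3, so x(1) = 1 − (−10)/3 = 13/3.

13/3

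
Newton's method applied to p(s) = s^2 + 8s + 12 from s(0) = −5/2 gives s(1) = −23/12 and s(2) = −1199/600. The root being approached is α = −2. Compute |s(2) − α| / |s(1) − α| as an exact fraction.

1/50

s(1) − α = −23/12 − (−2) = −23/12 + 2 = 1/12, so |s(1) − α| = 1/12.
s(2) − α = −1199/600 − (−2) = −1199/600 + 2 = 1/600, so |s(2) − α| = 1/600.
Ratio = (1/600) / (1/12) = 1/50.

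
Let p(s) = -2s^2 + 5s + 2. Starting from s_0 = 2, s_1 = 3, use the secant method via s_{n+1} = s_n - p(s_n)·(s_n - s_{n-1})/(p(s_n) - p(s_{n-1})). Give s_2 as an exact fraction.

14/5

p(2) = 4, p(3) = -1. s_2 = 3 - (-1)·(3 - 2)/((-1) - 4) = 14/5.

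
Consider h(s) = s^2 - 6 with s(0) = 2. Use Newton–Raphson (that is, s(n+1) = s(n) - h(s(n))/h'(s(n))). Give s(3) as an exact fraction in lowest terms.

h'(s) = 2s.
h(2) = -2, h'(2) = 4, so s(1) = 2 - (-2)/4 = 5/2.
h(5/2) = 1/4, h'(5/2) = 5, so s(2) = (5/2) - (1/4)/5 = 49/20.
h(49/20) = 1/400, h'(49/20) = 49/10, so s(3) = (49/20) - (1/400)/(49/10) = 4801/1960.

4801/1960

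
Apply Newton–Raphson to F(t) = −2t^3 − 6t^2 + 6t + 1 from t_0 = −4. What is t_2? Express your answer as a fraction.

−29734/7903

F'(t) = −6t^2 − 12t + 6.
F(−4) = 9, F'(−4) = −42, so t_1 = (−4) − 9/(−42) = −53/14.
F(−53/14) = 1107/1372, F'(−53/14) = −3387/98, so t_2 = (−53/14) − (1107/1372)/(−3387/98) = −29734/7903.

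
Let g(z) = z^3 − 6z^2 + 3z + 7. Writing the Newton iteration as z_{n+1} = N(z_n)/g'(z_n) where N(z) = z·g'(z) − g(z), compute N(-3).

g'(z) = 3z^2 − 12z + 3.
N(z) = z·g'(z) − g(z) = z·(3z^2 − 12z + 3) − (z^3 − 6z^2 + 3z + 7) = 2z^3 − 6z^2 − 7.
N(-3) = −115.

−115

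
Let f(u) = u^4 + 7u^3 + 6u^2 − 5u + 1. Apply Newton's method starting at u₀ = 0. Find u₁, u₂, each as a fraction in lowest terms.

f'(u) = 4u^3 + 21u^2 + 12u − 5.
f(0) = 1, f'(0) = −5, so u₁ = 0 − 1/(−5) = 1/5.
f(1/5) = 186/625, f'(1/5) = −216/125, so u₂ = (1/5) − (186/625)/(−216/125) = 67/180.

u₁ = 1/5, u₂ = 67/180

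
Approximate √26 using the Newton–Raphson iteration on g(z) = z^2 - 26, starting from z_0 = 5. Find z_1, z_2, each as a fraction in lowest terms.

g'(z) = 2z.
g(5) = -1, g'(5) = 10, so z_1 = 5 - (-1)/10 = 51/10.
g(51/10) = 1/100, g'(51/10) = 51/5, so z_2 = (51/10) - (1/100)/(51/5) = 5201/1020.

z_1 = 51/10, z_2 = 5201/1020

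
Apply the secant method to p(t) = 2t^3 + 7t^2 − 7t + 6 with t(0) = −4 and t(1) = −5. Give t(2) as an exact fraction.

p(−4) = 18, p(−5) = −34. t(2) = (−5) − (−34)·((−5) − (−4))/((−34) − 18) = −113/26.

−113/26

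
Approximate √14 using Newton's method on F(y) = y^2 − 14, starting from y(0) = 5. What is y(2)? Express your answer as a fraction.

F'(y) = 2y.
F(5) = 11, F'(5) = 10, so y(1) = 5 − 11/10 = 39/10.
F(39/10) = 121/100, F'(39/10) = 39/5, so y(2) = (39/10) − (121/100)/(39/5) = 2921/780.

2921/780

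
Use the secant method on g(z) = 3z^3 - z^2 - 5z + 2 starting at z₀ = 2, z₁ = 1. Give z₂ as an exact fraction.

14/13

g(2) = 12, g(1) = -1. z₂ = 1 - (-1)·(1 - 2)/((-1) - 12) = 14/13.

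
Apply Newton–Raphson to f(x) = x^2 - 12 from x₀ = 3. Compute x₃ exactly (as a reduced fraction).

f'(x) = 2x.
f(3) = -3, f'(3) = 6, so x₁ = 3 - (-3)/6 = 7/2.
f(7/2) = 1/4, f'(7/2) = 7, so x₂ = (7/2) - (1/4)/7 = 97/28.
f(97/28) = 1/784, f'(97/28) = 97/14, so x₃ = (97/28) - (1/784)/(97/14) = 18817/5432.

18817/5432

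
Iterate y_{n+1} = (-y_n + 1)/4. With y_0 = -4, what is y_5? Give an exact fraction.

209/1024

y_1 = (-(-4) + 1)/4 = 5/4.
y_2 = (-(5/4) + 1)/4 = -1/16.
y_3 = (-(-1/16) + 1)/4 = 17/64.
y_4 = (-(17/64) + 1)/4 = 47/256.
y_5 = (-(47/256) + 1)/4 = 209/1024.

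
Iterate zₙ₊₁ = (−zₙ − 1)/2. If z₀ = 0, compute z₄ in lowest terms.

−5/16

z₁ = (−0 − 1)/2 = −1/2.
z₂ = (−(−1/2) − 1)/2 = −1/4.
z₃ = (−(−1/4) − 1)/2 = −3/8.
z₄ = (−(−3/8) − 1)/2 = −5/16.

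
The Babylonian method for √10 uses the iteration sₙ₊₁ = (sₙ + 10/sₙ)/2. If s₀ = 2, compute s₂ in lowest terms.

s₁ = (2 + 10/2)/2 = 7/2.
s₂ = (7/2 + 10/(7/2))/2 = 89/28.

89/28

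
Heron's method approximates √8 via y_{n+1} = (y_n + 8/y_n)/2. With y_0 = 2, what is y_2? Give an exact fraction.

y_1 = (2 + 8/2)/2 = 3.
y_2 = (3 + 8/3)/2 = 17/6.

17/6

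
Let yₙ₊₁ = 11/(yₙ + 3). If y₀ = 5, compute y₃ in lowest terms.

y₁ = 11/(5 + 3) = 11/8.
y₂ = 11/(11/8 + 3) = 88/35.
y₃ = 11/(88/35 + 3) = 385/193.

385/193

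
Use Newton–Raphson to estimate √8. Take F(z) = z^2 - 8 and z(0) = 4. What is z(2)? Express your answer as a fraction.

F'(z) = 2z.
F(4) = 8, F'(4) = 8, so z(1) = 4 - 8/8 = 3.
F(3) = 1, F'(3) = 6, so z(2) = 3 - 1/6 = 17/6.

17/6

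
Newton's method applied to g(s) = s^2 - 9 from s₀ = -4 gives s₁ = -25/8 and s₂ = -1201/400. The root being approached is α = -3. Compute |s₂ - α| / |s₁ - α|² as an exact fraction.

4/25

s₁ - α = -25/8 - (-3) = -25/8 + 3 = -1/8, so |s₁ - α| = 1/8.
s₂ - α = -1201/400 - (-3) = -1201/400 + 3 = -1/400, so |s₂ - α| = 1/400.
|s₁ - α|² = 1/64.
Ratio = (1/400) / (1/64) = 4/25.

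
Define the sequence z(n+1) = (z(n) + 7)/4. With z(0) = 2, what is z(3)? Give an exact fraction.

z(1) = (2 + 7)/4 = 9/4.
z(2) = ((9/4) + 7)/4 = 37/16.
z(3) = ((37/16) + 7)/4 = 149/64.

149/64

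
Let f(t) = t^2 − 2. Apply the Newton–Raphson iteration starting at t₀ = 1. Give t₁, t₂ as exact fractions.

t₁ = 3/2, t₂ = 17/12

f'(t) = 2t.
f(1) = −1, f'(1) = 2, so t₁ = 1 − (−1)/2 = 3/2.
f(3/2) = 1/4, f'(3/2) = 3, so t₂ = (3/2) − (1/4)/3 = 17/12.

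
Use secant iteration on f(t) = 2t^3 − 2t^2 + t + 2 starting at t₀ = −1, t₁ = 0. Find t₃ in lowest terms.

f(−1) = −3, f(0) = 2. t₂ = 0 − 2·(0 − (−1))/(2 − (−3)) = −2/5.
f(0) = 2, f(−2/5) = 144/125. t₃ = (−2/5) − (144/125)·((−2/5) − 0)/((144/125) − 2) = −50/53.

−50/53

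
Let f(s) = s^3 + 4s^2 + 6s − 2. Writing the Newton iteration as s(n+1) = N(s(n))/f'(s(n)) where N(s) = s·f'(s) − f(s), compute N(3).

f'(s) = 3s^2 + 8s + 6.
N(s) = s·f'(s) − f(s) = s·(3s^2 + 8s + 6) − (s^3 + 4s^2 + 6s − 2) = 2s^3 + 4s^2 + 2.
N(3) = 92.

92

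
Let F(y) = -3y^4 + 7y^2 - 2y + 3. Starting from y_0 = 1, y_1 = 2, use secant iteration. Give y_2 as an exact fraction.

F(1) = 5, F(2) = -21. y_2 = 2 - (-21)·(2 - 1)/((-21) - 5) = 31/26.

31/26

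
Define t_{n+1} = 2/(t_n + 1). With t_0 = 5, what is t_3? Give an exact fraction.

t_1 = 2/(5 + 1) = 1/3.
t_2 = 2/(1/3 + 1) = 3/2.
t_3 = 2/(3/2 + 1) = 4/5.

4/5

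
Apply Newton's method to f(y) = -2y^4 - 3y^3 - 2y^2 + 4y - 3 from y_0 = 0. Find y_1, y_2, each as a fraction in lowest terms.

f'(y) = -8y^3 - 9y^2 - 4y + 4.
f(0) = -3, f'(0) = 4, so y_1 = 0 - (-3)/4 = 3/4.
f(3/4) = -387/128, f'(3/4) = -119/16, so y_2 = (3/4) - (-387/128)/(-119/16) = 327/952.

y_1 = 3/4, y_2 = 327/952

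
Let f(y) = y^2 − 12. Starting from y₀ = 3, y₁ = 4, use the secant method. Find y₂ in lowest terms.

f(3) = −3, f(4) = 4. y₂ = 4 − 4·(4 − 3)/(4 − (−3)) = 24/7.

24/7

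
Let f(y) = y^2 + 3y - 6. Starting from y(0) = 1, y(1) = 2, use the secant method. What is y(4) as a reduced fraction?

f(1) = -2, f(2) = 4. y(2) = 2 - 4·(2 - 1)/(4 - (-2)) = 4/3.
f(2) = 4, f(4/3) = -2/9. y(3) = (4/3) - (-2/9)·((4/3) - 2)/((-2/9) - 4) = 26/19.
f(4/3) = -2/9, f(26/19) = -8/361. y(4) = (26/19) - (-8/361)·((26/19) - (4/3))/((-8/361) - (-2/9)) = 446/325.

446/325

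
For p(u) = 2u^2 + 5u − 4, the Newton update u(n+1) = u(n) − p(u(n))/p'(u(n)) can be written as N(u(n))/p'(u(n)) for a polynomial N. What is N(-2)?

p'(u) = 4u + 5.
N(u) = u·p'(u) − p(u) = u·(4u + 5) − (2u^2 + 5u − 4) = 2u^2 + 4.
N(-2) = 12.

12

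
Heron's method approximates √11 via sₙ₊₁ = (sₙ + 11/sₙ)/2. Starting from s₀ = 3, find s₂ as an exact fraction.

199/60

s₁ = (3 + 11/3)/2 = 10/3.
s₂ = (10/3 + 11/(10/3))/2 = 199/60.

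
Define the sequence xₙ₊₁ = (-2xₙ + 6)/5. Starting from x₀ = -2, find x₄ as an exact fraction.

98/125

x₁ = (-2·(-2) + 6)/5 = 2.
x₂ = (-2·2 + 6)/5 = 2/5.
x₃ = (-2·(2/5) + 6)/5 = 26/25.
x₄ = (-2·(26/25) + 6)/5 = 98/125.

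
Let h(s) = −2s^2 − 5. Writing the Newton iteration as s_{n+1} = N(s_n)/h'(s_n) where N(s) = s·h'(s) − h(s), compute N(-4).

h'(s) = −4s.
N(s) = s·h'(s) − h(s) = s·(−4s) − (−2s^2 − 5) = −2s^2 + 5.
N(-4) = −27.

−27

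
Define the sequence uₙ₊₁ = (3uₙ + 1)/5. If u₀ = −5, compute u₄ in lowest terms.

u₁ = (3·(−5) + 1)/5 = −14/5.
u₂ = (3·(−14/5) + 1)/5 = −37/25.
u₃ = (3·(−37/25) + 1)/5 = −86/125.
u₄ = (3·(−86/125) + 1)/5 = −133/625.

−133/625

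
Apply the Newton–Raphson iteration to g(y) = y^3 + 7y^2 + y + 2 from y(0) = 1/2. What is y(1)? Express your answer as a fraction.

g'(y) = 3y^2 + 14y + 1.
g(1/2) = 35/8, g'(1/2) = 35/4, so y(1) = (1/2) - (35/8)/(35/4) = 0.

0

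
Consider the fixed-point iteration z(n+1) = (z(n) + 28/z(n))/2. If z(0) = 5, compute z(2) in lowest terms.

5609/1060

z(1) = (5 + 28/5)/2 = 53/10.
z(2) = (53/10 + 28/(53/10))/2 = 5609/1060.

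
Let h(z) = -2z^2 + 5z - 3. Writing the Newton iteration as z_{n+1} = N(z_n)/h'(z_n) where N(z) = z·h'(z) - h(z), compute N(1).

h'(z) = -4z + 5.
N(z) = z·h'(z) - h(z) = z·(-4z + 5) - (-2z^2 + 5z - 3) = -2z^2 + 3.
N(1) = 1.

1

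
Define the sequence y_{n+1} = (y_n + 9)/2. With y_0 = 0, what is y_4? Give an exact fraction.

135/16

y_1 = (0 + 9)/2 = 9/2.
y_2 = ((9/2) + 9)/2 = 27/4.
y_3 = ((27/4) + 9)/2 = 63/8.
y_4 = ((63/8) + 9)/2 = 135/16.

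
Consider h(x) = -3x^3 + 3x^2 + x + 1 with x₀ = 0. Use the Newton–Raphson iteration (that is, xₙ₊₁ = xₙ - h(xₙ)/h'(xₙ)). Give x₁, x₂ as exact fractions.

x₁ = -1, x₂ = -4/7

h'(x) = -9x^2 + 6x + 1.
h(0) = 1, h'(0) = 1, so x₁ = 0 - 1/1 = -1.
h(-1) = 6, h'(-1) = -14, so x₂ = (-1) - 6/(-14) = -4/7.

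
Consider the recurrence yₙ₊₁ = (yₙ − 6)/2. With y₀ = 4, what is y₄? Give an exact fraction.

−43/8

y₁ = (4 − 6)/2 = −1.
y₂ = ((−1) − 6)/2 = −7/2.
y₃ = ((−7/2) − 6)/2 = −19/4.
y₄ = ((−19/4) − 6)/2 = −43/8.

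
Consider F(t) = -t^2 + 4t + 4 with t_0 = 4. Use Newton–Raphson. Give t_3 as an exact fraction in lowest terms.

F'(t) = -2t + 4.
F(4) = 4, F'(4) = -4, so t_1 = 4 - 4/(-4) = 5.
F(5) = -1, F'(5) = -6, so t_2 = 5 - (-1)/(-6) = 29/6.
F(29/6) = -1/36, F'(29/6) = -17/3, so t_3 = (29/6) - (-1/36)/(-17/3) = 985/204.

985/204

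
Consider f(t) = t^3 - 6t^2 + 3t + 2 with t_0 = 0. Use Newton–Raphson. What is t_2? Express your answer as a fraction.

-142/333

f'(t) = 3t^2 - 12t + 3.
f(0) = 2, f'(0) = 3, so t_1 = 0 - 2/3 = -2/3.
f(-2/3) = -80/27, f'(-2/3) = 37/3, so t_2 = (-2/3) - (-80/27)/(37/3) = -142/333.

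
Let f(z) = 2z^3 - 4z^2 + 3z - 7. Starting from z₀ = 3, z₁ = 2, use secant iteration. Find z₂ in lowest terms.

f(3) = 20, f(2) = -1. z₂ = 2 - (-1)·(2 - 3)/((-1) - 20) = 43/21.

43/21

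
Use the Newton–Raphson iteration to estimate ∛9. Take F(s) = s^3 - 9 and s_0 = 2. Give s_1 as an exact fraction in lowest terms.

F'(s) = 3s^2.
F(2) = -1, F'(2) = 12, so s_1 = 2 - (-1)/12 = 25/12.

25/12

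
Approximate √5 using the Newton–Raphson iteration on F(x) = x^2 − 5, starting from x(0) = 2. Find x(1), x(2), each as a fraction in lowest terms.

F'(x) = 2x.
F(2) = −1, F'(2) = 4, so x(1) = 2 − (−1)/4 = 9/4.
F(9/4) = 1/16, F'(9/4) = 9/2, so x(2) = (9/4) − (1/16)/(9/2) = 161/72.

x(1) = 9/4, x(2) = 161/72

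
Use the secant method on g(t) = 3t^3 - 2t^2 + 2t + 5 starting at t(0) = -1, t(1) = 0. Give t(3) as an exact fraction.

-245/243

g(-1) = -2, g(0) = 5. t(2) = 0 - 5·(0 - (-1))/(5 - (-2)) = -5/7.
g(0) = 5, g(-5/7) = 500/343. t(3) = (-5/7) - (500/343)·((-5/7) - 0)/((500/343) - 5) = -245/243.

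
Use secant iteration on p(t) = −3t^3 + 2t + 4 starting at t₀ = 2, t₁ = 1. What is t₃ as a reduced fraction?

p(2) = −16, p(1) = 3. t₂ = 1 − 3·(1 − 2)/(3 − (−16)) = 22/19.
p(1) = 3, p(22/19) = 11376/6859. t₃ = (22/19) − (11376/6859)·((22/19) − 1)/((11376/6859) − 3) = 4150/3067.

4150/3067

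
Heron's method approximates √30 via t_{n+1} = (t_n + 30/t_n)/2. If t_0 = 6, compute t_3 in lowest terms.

t_1 = (6 + 30/6)/2 = 11/2.
t_2 = (11/2 + 30/(11/2))/2 = 241/44.
t_3 = (241/44 + 30/(241/44))/2 = 116161/21208.

116161/21208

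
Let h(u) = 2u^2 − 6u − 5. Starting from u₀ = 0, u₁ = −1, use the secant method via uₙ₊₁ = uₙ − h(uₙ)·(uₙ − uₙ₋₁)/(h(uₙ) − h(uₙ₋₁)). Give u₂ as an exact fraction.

h(0) = −5, h(−1) = 3. u₂ = (−1) − 3·((−1) − 0)/(3 − (−5)) = −5/8.

−5/8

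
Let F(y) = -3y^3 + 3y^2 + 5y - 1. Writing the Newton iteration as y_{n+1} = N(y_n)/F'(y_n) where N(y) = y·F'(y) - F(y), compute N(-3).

190

F'(y) = -9y^2 + 6y + 5.
N(y) = y·F'(y) - F(y) = y·(-9y^2 + 6y + 5) - (-3y^3 + 3y^2 + 5y - 1) = -6y^3 + 3y^2 + 1.
N(-3) = 190.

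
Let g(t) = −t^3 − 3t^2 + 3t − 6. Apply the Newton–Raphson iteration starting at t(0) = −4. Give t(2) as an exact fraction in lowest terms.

−861730/210609

g'(t) = −3t^2 − 6t + 3.
g(−4) = −2, g'(−4) = −21, so t(1) = (−4) − (−2)/(−21) = −86/21.
g(−86/21) = 764/9261, g'(−86/21) = −3343/147, so t(2) = (−86/21) − (764/9261)/(−3343/147) = −861730/210609.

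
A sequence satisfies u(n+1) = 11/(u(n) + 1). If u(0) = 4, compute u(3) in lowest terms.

176/71

u(1) = 11/(4 + 1) = 11/5.
u(2) = 11/(11/5 + 1) = 55/16.
u(3) = 11/(55/16 + 1) = 176/71.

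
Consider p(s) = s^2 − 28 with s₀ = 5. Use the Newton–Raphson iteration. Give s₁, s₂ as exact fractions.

s₁ = 53/10, s₂ = 5609/1060

p'(s) = 2s.
p(5) = −3, p'(5) = 10, so s₁ = 5 − (−3)/10 = 53/10.
p(53/10) = 9/100, p'(53/10) = 53/5, so s₂ = (53/10) − (9/100)/(53/5) = 5609/1060.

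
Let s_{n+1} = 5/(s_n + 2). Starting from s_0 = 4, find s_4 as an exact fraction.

320/213

s_1 = 5/(4 + 2) = 5/6.
s_2 = 5/(5/6 + 2) = 30/17.
s_3 = 5/(30/17 + 2) = 85/64.
s_4 = 5/(85/64 + 2) = 320/213.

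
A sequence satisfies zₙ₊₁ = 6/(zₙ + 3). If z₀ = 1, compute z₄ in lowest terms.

26/19

z₁ = 6/(1 + 3) = 3/2.
z₂ = 6/(3/2 + 3) = 4/3.
z₃ = 6/(4/3 + 3) = 18/13.
z₄ = 6/(18/13 + 3) = 26/19.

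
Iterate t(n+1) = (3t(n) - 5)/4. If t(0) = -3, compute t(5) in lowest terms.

t(1) = (3·(-3) - 5)/4 = -7/2.
t(2) = (3·(-7/2) - 5)/4 = -31/8.
t(3) = (3·(-31/8) - 5)/4 = -133/32.
t(4) = (3·(-133/32) - 5)/4 = -559/128.
t(5) = (3·(-559/128) - 5)/4 = -2317/512.

-2317/512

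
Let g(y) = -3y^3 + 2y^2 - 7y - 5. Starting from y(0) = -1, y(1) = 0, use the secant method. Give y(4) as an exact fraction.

-48303840/87789041

g(-1) = 7, g(0) = -5. y(2) = 0 - (-5)·(0 - (-1))/((-5) - 7) = -5/12.
g(0) = -5, g(-5/12) = -875/576. y(3) = (-5/12) - (-875/576)·((-5/12) - 0)/((-875/576) - (-5)) = -240/401.
g(-5/12) = -875/576, g(-240/401) = 35406875/64481201. y(4) = (-240/401) - (35406875/64481201)·((-240/401) - (-5/12))/((35406875/64481201) - (-875/576)) = -48303840/87789041.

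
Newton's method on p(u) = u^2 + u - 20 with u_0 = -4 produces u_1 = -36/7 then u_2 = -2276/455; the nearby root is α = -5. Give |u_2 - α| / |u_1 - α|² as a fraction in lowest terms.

u_1 - α = -36/7 - (-5) = -36/7 + 5 = -1/7, so |u_1 - α| = 1/7.
u_2 - α = -2276/455 - (-5) = -2276/455 + 5 = -1/455, so |u_2 - α| = 1/455.
|u_1 - α|² = 1/49.
Ratio = (1/455) / (1/49) = 7/65.

7/65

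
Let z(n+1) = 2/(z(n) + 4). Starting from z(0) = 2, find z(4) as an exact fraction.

58/129

z(1) = 2/(2 + 4) = 1/3.
z(2) = 2/(1/3 + 4) = 6/13.
z(3) = 2/(6/13 + 4) = 13/29.
z(4) = 2/(13/29 + 4) = 58/129.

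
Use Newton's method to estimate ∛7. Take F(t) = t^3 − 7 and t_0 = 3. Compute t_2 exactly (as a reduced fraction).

591743/301401

F'(t) = 3t^2.
F(3) = 20, F'(3) = 27, so t_1 = 3 − 20/27 = 61/27.
F(61/27) = 89200/19683, F'(61/27) = 3721/243, so t_2 = (61/27) − (89200/19683)/(3721/243) = 591743/301401.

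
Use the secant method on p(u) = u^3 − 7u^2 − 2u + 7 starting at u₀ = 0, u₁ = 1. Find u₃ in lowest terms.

735/799

p(0) = 7, p(1) = −1. u₂ = 1 − (−1)·(1 − 0)/((−1) − 7) = 7/8.
p(1) = −1, p(7/8) = 287/512. u₃ = (7/8) − (287/512)·((7/8) − 1)/((287/512) − (−1)) = 735/799.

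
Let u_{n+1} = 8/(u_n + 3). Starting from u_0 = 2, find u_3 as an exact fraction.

184/109

u_1 = 8/(2 + 3) = 8/5.
u_2 = 8/(8/5 + 3) = 40/23.
u_3 = 8/(40/23 + 3) = 184/109.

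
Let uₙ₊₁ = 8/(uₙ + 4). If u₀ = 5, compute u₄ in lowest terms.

u₁ = 8/(5 + 4) = 8/9.
u₂ = 8/(8/9 + 4) = 18/11.
u₃ = 8/(18/11 + 4) = 44/31.
u₄ = 8/(44/31 + 4) = 31/21.

31/21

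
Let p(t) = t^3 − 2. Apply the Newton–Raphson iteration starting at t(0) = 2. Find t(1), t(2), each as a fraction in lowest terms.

p'(t) = 3t^2.
p(2) = 6, p'(2) = 12, so t(1) = 2 − 6/12 = 3/2.
p(3/2) = 11/8, p'(3/2) = 27/4, so t(2) = (3/2) − (11/8)/(27/4) = 35/27.

t(1) = 3/2, t(2) = 35/27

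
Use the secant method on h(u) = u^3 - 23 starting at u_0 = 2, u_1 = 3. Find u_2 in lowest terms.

h(2) = -15, h(3) = 4. u_2 = 3 - 4·(3 - 2)/(4 - (-15)) = 53/19.

53/19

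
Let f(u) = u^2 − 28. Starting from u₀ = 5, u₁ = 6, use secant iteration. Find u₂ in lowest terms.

58/11

f(5) = −3, f(6) = 8. u₂ = 6 − 8·(6 − 5)/(8 − (−3)) = 58/11.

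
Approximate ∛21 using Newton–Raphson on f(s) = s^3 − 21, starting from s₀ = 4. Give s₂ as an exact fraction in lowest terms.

4469165/1598472

f'(s) = 3s^2.
f(4) = 43, f'(4) = 48, so s₁ = 4 − 43/48 = 149/48.
f(149/48) = 985517/110592, f'(149/48) = 22201/768, so s₂ = (149/48) − (985517/110592)/(22201/768) = 4469165/1598472.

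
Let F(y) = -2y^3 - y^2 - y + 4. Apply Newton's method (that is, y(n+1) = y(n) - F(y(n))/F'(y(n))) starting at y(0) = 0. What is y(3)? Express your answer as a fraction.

F'(y) = -6y^2 - 2y - 1.
F(0) = 4, F'(0) = -1, so y(1) = 0 - 4/(-1) = 4.
F(4) = -144, F'(4) = -105, so y(2) = 4 - (-144)/(-105) = 92/35.
F(92/35) = -1794816/42875, F'(92/35) = -58449/1225, so y(3) = (92/35) - (-1794816/42875)/(-58449/1225) = 1194164/681905.

1194164/681905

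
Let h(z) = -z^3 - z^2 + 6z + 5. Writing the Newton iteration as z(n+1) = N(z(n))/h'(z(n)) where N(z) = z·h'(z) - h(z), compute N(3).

-68

h'(z) = -3z^2 - 2z + 6.
N(z) = z·h'(z) - h(z) = z·(-3z^2 - 2z + 6) - (-z^3 - z^2 + 6z + 5) = -2z^3 - z^2 - 5.
N(3) = -68.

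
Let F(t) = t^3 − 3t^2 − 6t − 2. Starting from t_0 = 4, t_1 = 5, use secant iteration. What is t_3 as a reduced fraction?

9179/2071

F(4) = −10, F(5) = 18. t_2 = 5 − 18·(5 − 4)/(18 − (−10)) = 61/14.
F(5) = 18, F(61/14) = −6525/2744. t_3 = (61/14) − (−6525/2744)·((61/14) − 5)/((−6525/2744) − 18) = 9179/2071.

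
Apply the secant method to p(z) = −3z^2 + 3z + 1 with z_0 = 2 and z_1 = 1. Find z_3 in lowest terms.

9/7

p(2) = −5, p(1) = 1. z_2 = 1 − 1·(1 − 2)/(1 − (−5)) = 7/6.
p(1) = 1, p(7/6) = 5/12. z_3 = (7/6) − (5/12)·((7/6) − 1)/((5/12) − 1) = 9/7.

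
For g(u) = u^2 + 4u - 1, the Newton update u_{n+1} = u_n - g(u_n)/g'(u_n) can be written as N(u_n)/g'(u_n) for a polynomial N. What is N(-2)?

5

g'(u) = 2u + 4.
N(u) = u·g'(u) - g(u) = u·(2u + 4) - (u^2 + 4u - 1) = u^2 + 1.
N(-2) = 5.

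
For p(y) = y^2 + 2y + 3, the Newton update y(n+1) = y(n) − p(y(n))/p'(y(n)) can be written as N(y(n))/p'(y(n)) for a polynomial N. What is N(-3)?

6

p'(y) = 2y + 2.
N(y) = y·p'(y) − p(y) = y·(2y + 2) − (y^2 + 2y + 3) = y^2 − 3.
N(-3) = 6.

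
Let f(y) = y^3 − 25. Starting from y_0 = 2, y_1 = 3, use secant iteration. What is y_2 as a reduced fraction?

55/19

f(2) = −17, f(3) = 2. y_2 = 3 − 2·(3 − 2)/(2 − (−17)) = 55/19.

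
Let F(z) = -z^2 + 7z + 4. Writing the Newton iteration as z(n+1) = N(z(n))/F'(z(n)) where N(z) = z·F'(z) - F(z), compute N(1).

-5

F'(z) = -2z + 7.
N(z) = z·F'(z) - F(z) = z·(-2z + 7) - (-z^2 + 7z + 4) = -z^2 - 4.
N(1) = -5.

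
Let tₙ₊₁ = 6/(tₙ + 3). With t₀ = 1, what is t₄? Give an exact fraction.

26/19

t₁ = 6/(1 + 3) = 3/2.
t₂ = 6/(3/2 + 3) = 4/3.
t₃ = 6/(4/3 + 3) = 18/13.
t₄ = 6/(18/13 + 3) = 26/19.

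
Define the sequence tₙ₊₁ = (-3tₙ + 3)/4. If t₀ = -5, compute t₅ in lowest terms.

t₁ = (-3·(-5) + 3)/4 = 9/2.
t₂ = (-3·(9/2) + 3)/4 = -21/8.
t₃ = (-3·(-21/8) + 3)/4 = 87/32.
t₄ = (-3·(87/32) + 3)/4 = -165/128.
t₅ = (-3·(-165/128) + 3)/4 = 879/512.

879/512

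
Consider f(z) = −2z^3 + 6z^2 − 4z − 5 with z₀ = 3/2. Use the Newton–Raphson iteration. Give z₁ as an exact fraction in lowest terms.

10

f'(z) = −6z^2 + 12z − 4.
f(3/2) = −17/4, f'(3/2) = 1/2, so z₁ = (3/2) − (−17/4)/(1/2) = 10.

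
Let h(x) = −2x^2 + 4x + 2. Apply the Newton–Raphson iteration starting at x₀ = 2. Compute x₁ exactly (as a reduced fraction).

5/2

h'(x) = −4x + 4.
h(2) = 2, h'(2) = −4, so x₁ = 2 − 2/(−4) = 5/2.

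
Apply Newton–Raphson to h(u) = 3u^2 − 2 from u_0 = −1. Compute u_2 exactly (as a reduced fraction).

−49/60

h'(u) = 6u.
h(−1) = 1, h'(−1) = −6, so u_1 = (−1) − 1/(−6) = −5/6.
h(−5/6) = 1/12, h'(−5/6) = −5, so u_2 = (−5/6) − (1/12)/(−5) = −49/60.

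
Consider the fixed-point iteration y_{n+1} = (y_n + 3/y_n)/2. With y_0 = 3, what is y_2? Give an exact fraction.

7/4

y_1 = (3 + 3/3)/2 = 2.
y_2 = (2 + 3/2)/2 = 7/4.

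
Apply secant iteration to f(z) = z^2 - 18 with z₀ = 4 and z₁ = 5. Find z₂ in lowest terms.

38/9

f(4) = -2, f(5) = 7. z₂ = 5 - 7·(5 - 4)/(7 - (-2)) = 38/9.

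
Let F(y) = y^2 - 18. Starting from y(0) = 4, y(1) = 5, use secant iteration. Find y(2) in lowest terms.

38/9

F(4) = -2, F(5) = 7. y(2) = 5 - 7·(5 - 4)/(7 - (-2)) = 38/9.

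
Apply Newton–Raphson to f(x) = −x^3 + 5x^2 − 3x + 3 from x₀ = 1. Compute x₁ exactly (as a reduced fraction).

f'(x) = −3x^2 + 10x − 3.
f(1) = 4, f'(1) = 4, so x₁ = 1 − 4/4 = 0.

0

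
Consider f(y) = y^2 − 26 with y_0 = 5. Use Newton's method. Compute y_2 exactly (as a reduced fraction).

5201/1020

f'(y) = 2y.
f(5) = −1, f'(5) = 10, so y_1 = 5 − (−1)/10 = 51/10.
f(51/10) = 1/100, f'(51/10) = 51/5, so y_2 = (51/10) − (1/100)/(51/5) = 5201/1020.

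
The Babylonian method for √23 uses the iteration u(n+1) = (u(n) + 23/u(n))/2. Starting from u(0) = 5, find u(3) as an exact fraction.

u(1) = (5 + 23/5)/2 = 24/5.
u(2) = (24/5 + 23/(24/5))/2 = 1151/240.
u(3) = (1151/240 + 23/(1151/240))/2 = 2649601/552480.

2649601/552480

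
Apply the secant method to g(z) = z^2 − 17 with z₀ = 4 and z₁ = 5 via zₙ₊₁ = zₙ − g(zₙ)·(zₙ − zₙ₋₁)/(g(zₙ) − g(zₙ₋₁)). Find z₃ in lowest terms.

g(4) = −1, g(5) = 8. z₂ = 5 − 8·(5 − 4)/(8 − (−1)) = 37/9.
g(5) = 8, g(37/9) = −8/81. z₃ = (37/9) − (−8/81)·((37/9) − 5)/((−8/81) − 8) = 169/41.

169/41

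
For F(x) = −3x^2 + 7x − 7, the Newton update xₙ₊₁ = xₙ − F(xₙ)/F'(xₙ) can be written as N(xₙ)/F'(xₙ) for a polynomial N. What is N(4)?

−41

F'(x) = −6x + 7.
N(x) = x·F'(x) − F(x) = x·(−6x + 7) − (−3x^2 + 7x − 7) = −3x^2 + 7.
N(4) = −41.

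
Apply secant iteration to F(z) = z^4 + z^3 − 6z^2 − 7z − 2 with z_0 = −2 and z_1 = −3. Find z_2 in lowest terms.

−50/23

F(−2) = −4, F(−3) = 19. z_2 = (−3) − 19·((−3) − (−2))/(19 − (−4)) = −50/23.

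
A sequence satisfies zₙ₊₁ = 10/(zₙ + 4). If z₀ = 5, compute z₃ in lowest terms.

230/137

z₁ = 10/(5 + 4) = 10/9.
z₂ = 10/(10/9 + 4) = 45/23.
z₃ = 10/(45/23 + 4) = 230/137.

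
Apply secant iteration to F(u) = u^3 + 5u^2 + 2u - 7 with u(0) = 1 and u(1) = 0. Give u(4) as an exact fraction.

34432384/37053957

F(1) = 1, F(0) = -7. u(2) = 0 - (-7)·(0 - 1)/((-7) - 1) = 7/8.
F(0) = -7, F(7/8) = -385/512. u(3) = (7/8) - (-385/512)·((7/8) - 0)/((-385/512) - (-7)) = 448/457.
F(7/8) = -385/512, F(448/457) = 67544785/95443993. u(4) = (448/457) - (67544785/95443993)·((448/457) - (7/8))/((67544785/95443993) - (-385/512)) = 34432384/37053957.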